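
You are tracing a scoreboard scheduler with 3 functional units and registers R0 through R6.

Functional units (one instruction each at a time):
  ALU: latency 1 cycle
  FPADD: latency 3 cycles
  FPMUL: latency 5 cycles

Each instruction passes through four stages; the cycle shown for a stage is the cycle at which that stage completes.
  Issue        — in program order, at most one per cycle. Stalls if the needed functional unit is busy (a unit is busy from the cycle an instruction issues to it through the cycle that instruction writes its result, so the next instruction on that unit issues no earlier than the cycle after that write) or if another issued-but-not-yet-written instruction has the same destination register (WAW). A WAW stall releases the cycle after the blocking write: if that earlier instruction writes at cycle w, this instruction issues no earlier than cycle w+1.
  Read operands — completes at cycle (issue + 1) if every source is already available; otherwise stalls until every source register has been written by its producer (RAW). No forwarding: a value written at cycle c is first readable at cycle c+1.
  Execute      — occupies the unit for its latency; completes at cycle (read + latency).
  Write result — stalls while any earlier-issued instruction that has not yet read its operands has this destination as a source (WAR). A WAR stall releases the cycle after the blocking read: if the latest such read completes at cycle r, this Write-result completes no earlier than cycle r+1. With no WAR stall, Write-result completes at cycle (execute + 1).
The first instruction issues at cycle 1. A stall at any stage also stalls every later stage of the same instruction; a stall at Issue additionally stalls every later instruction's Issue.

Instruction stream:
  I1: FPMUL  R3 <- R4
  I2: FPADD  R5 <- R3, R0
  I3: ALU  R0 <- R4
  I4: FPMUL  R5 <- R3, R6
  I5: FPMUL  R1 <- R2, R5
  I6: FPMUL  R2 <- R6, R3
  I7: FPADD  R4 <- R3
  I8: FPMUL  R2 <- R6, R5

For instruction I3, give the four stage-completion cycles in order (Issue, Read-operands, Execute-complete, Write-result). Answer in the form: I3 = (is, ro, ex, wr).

I3 = (3, 4, 5, 10)

I1 -> (1, 2, 7, 8)
I2 -> (2, 9, 12, 13)  // RAW R3: wait I1 write@8
I3 -> (3, 4, 5, 10)  // WAR R0: wait I2 read@9
I4 -> (14, 15, 20, 21)  // WAW R5: wait I2 write@13
I5 -> (22, 23, 28, 29)  // struct: FPMUL busy until I4 writes@21
I6 -> (30, 31, 36, 37)  // struct: FPMUL busy until I5 writes@29
I7 -> (31, 32, 35, 36)
I8 -> (38, 39, 44, 45)  // struct: FPMUL busy until I6 writes@37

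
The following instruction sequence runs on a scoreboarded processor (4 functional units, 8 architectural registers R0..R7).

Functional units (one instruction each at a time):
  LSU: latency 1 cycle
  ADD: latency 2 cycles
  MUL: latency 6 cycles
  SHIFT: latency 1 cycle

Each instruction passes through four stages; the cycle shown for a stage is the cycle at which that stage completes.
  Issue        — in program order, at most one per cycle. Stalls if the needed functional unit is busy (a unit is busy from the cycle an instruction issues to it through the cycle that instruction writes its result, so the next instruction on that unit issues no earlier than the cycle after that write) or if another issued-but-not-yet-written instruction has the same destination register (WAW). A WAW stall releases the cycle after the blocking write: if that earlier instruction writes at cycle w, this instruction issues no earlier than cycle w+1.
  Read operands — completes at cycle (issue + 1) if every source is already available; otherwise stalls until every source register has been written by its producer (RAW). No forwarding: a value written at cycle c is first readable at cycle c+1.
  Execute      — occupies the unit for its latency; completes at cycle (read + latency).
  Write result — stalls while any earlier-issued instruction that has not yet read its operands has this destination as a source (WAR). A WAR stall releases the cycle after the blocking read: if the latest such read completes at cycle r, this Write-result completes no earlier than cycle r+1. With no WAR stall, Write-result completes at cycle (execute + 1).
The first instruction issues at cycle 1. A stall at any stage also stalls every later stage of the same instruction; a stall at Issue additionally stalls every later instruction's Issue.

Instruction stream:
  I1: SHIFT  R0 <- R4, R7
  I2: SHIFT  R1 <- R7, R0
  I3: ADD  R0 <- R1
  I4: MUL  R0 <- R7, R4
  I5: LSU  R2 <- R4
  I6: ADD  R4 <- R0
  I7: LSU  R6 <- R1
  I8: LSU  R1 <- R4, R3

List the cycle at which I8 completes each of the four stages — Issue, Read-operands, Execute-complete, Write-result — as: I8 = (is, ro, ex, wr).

I8 = (22, 26, 27, 28)

c1: I1 issues→SHIFT
c2: I1 reads
c3: I1 exec-done
c4: I1 writes R0
c5: I2 issues→SHIFT
c6: I2 reads; I3 issues→ADD
c7: I2 exec-done
c8: I2 writes R1
c9: I3 reads
c11: I3 exec-done
c12: I3 writes R0
c13: I4 issues→MUL
c14: I4 reads; I5 issues→LSU
c15: I5 reads; I6 issues→ADD
c16: I5 exec-done
c17: I5 writes R2
c18: I7 issues→LSU
c19: I7 reads
c20: I4 exec-done; I7 exec-done
c21: I4 writes R0; I7 writes R6
c22: I6 reads; I8 issues→LSU
c24: I6 exec-done
c25: I6 writes R4
c26: I8 reads
c27: I8 exec-done
c28: I8 writes R1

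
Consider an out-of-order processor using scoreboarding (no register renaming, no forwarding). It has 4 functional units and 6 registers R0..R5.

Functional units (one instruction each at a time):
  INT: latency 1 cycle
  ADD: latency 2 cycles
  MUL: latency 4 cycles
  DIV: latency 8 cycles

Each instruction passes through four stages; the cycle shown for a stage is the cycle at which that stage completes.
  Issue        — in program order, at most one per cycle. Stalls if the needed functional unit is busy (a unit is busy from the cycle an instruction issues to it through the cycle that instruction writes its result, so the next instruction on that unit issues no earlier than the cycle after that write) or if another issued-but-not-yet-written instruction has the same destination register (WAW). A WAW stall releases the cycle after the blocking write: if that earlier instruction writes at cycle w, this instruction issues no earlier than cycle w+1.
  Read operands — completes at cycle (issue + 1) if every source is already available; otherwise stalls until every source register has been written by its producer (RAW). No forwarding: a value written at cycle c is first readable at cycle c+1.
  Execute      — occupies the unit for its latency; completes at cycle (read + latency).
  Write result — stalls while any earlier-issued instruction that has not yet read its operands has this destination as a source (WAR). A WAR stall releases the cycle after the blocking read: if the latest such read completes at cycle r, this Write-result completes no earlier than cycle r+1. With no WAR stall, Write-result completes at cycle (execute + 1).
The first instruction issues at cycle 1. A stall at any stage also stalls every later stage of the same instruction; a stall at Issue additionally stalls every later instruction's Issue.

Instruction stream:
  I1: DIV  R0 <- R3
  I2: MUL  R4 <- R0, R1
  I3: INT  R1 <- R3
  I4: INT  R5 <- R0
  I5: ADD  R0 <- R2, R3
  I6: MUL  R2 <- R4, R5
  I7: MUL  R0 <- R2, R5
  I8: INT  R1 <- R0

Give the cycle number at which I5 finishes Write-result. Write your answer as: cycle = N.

cycle = 19

I1 -> (1, 2, 10, 11)
I2 -> (2, 12, 16, 17)  // RAW R0: wait I1 write@11
I3 -> (3, 4, 5, 13)  // WAR R1: wait I2 read@12
I4 -> (14, 15, 16, 17)  // struct: INT busy until I3 writes@13
I5 -> (15, 16, 18, 19)
I6 -> (18, 19, 23, 24)  // struct: MUL busy until I2 writes@17
I7 -> (25, 26, 30, 31)  // struct: MUL busy until I6 writes@24
I8 -> (26, 32, 33, 34)  // RAW R0: wait I7 write@31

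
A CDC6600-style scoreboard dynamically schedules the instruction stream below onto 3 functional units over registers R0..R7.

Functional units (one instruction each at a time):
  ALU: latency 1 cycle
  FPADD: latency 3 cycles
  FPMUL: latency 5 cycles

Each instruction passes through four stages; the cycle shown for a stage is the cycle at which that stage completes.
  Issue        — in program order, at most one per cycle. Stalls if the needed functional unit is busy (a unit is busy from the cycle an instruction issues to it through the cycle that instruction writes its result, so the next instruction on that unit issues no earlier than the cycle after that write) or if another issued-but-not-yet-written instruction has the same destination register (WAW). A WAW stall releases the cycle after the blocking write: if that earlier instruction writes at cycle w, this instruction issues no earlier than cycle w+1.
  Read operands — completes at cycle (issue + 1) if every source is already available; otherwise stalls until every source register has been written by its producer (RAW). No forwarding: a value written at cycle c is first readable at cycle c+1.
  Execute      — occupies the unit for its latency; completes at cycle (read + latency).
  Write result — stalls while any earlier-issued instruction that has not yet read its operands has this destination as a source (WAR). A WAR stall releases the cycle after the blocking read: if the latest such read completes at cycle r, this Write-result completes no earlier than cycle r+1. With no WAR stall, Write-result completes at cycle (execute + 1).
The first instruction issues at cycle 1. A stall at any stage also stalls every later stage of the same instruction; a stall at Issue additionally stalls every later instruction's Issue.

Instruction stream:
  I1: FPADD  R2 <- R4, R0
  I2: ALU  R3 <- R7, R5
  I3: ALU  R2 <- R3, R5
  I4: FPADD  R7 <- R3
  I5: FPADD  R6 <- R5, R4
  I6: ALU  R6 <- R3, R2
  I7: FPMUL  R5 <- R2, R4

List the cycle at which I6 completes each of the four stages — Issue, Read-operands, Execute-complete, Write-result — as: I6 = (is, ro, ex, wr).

I6 = (20, 21, 22, 23)

I1: IS=1 RO=2 EX=5 WR=6
I2: IS=2 RO=3 EX=4 WR=5
I3: IS=7 RO=8 EX=9 WR=10  [WAW R2: wait I1 write@6]
I4: IS=8 RO=9 EX=12 WR=13
I5: IS=14 RO=15 EX=18 WR=19  [struct: FPADD busy until I4 writes@13]
I6: IS=20 RO=21 EX=22 WR=23  [WAW R6: wait I5 write@19]
I7: IS=21 RO=22 EX=27 WR=28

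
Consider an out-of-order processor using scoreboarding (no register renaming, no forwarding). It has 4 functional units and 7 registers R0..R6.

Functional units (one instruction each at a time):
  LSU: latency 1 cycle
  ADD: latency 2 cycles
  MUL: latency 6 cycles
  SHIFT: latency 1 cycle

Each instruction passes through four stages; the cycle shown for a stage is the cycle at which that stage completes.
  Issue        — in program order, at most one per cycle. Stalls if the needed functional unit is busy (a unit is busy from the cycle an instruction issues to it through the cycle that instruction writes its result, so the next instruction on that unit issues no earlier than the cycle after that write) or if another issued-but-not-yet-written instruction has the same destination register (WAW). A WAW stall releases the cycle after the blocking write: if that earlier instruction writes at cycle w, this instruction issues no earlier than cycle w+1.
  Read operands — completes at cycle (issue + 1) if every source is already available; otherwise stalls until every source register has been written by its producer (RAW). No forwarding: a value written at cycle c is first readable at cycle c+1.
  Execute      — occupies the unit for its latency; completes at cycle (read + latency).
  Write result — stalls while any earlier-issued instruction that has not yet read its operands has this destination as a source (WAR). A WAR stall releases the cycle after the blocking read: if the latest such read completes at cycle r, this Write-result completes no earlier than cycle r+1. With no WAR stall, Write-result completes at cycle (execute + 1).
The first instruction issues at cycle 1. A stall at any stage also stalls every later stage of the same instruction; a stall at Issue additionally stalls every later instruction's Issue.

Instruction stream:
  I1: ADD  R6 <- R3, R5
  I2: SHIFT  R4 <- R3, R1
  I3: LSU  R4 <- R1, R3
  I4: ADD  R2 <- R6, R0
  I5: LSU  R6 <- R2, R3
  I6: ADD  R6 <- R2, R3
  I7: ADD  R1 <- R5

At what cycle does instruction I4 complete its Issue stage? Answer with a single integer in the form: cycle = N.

t=1  issue I1 (ADD)
t=2  I1 read-ops | issue I2 (SHIFT)
t=3  I2 read-ops
t=4  I1 finished on ADD | I2 finished on SHIFT
t=5  I1→R6 | I2→R4
t=6  issue I3 (LSU)
t=7  I3 read-ops | issue I4 (ADD)
t=8  I3 finished on LSU | I4 read-ops
t=9  I3→R4
t=10  I4 finished on ADD | issue I5 (LSU)
t=11  I4→R2
t=12  I5 read-ops
t=13  I5 finished on LSU
t=14  I5→R6
t=15  issue I6 (ADD)
t=16  I6 read-ops
t=18  I6 finished on ADD
t=19  I6→R6
t=20  issue I7 (ADD)
t=21  I7 read-ops
t=23  I7 finished on ADD
t=24  I7→R1

cycle = 7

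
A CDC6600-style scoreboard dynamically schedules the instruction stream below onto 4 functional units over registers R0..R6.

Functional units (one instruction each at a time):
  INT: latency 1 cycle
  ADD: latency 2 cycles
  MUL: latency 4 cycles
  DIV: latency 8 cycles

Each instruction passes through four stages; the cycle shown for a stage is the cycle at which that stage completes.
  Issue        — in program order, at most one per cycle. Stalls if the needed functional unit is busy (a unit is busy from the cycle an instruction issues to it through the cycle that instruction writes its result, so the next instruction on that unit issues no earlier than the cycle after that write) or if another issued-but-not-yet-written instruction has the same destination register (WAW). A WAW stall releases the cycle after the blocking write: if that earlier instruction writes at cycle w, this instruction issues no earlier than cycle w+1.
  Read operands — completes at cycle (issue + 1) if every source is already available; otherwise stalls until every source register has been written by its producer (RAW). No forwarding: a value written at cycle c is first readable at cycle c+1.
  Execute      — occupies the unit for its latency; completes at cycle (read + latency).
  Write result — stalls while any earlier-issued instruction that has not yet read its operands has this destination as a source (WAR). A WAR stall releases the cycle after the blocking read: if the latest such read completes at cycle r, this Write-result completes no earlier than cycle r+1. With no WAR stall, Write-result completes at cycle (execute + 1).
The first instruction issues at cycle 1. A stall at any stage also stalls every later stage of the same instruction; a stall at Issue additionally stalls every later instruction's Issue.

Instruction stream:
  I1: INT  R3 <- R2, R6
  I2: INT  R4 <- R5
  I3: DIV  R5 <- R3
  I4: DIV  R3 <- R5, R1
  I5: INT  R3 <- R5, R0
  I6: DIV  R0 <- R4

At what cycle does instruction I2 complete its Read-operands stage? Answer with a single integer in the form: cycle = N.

cycle = 6

[1] I1 dispatched to INT
[2] I1 operands ready
[3] I1 complete
[4] R3←I1
[5] I2 dispatched to INT
[6] I2 operands ready, I3 dispatched to DIV
[7] I2 complete, I3 operands ready
[8] R4←I2
[15] I3 complete
[16] R5←I3
[17] I4 dispatched to DIV
[18] I4 operands ready
[26] I4 complete
[27] R3←I4
[28] I5 dispatched to INT
[29] I5 operands ready, I6 dispatched to DIV
[30] I5 complete, I6 operands ready
[31] R3←I5
[38] I6 complete
[39] R0←I6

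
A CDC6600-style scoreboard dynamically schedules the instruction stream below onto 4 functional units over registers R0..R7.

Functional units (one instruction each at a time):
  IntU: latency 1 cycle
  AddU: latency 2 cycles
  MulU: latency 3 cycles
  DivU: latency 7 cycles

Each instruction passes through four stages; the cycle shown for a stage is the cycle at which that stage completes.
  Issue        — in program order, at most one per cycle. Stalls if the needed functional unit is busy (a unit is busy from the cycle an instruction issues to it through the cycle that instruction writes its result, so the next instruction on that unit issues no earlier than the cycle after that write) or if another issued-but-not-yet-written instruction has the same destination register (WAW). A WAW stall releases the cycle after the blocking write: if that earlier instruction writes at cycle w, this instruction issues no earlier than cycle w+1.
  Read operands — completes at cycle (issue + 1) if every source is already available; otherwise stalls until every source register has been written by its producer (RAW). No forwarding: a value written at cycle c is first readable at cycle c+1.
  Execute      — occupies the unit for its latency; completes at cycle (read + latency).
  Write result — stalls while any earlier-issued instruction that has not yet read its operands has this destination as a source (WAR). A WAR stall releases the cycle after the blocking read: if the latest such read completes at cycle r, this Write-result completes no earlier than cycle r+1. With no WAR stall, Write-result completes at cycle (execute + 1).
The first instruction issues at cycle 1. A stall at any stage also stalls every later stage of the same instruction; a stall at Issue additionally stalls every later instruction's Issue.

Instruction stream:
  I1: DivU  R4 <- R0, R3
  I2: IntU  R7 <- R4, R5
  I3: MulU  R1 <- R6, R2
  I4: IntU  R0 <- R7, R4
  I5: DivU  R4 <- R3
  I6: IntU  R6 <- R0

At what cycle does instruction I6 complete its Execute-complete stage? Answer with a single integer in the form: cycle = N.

cycle = 20

[1] issue I1 (DivU)
[2] I1 read-ops; issue I2 (IntU)
[3] issue I3 (MulU)
[4] I3 read-ops
[7] I3 finished on MulU
[8] I3→R1
[9] I1 finished on DivU
[10] I1→R4
[11] I2 read-ops
[12] I2 finished on IntU
[13] I2→R7
[14] issue I4 (IntU)
[15] I4 read-ops; issue I5 (DivU)
[16] I4 finished on IntU; I5 read-ops
[17] I4→R0
[18] issue I6 (IntU)
[19] I6 read-ops
[20] I6 finished on IntU
[21] I6→R6
[23] I5 finished on DivU
[24] I5→R4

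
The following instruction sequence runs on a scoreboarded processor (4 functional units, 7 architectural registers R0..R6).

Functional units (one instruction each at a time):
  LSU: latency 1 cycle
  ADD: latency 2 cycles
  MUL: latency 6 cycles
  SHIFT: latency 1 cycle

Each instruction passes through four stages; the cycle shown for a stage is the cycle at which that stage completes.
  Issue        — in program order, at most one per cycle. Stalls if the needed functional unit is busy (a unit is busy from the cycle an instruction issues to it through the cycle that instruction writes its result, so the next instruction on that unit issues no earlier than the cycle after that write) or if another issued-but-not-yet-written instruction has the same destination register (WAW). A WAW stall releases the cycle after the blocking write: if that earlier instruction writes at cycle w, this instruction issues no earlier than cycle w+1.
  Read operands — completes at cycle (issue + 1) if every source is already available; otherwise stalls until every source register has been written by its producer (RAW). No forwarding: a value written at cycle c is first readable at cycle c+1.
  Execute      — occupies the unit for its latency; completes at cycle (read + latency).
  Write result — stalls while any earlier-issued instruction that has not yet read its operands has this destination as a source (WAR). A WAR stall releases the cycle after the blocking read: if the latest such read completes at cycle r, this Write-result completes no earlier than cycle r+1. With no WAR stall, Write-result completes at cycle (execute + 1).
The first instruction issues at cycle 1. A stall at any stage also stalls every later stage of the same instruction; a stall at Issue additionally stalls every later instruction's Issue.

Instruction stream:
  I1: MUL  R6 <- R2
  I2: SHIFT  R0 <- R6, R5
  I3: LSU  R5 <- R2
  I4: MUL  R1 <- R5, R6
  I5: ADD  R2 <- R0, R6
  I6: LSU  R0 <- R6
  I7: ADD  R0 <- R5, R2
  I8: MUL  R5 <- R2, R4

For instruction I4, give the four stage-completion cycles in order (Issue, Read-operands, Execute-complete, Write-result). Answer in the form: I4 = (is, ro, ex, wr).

I4 = (10, 12, 18, 19)

I1: IS=1 RO=2 EX=8 WR=9
I2: IS=2 RO=10 EX=11 WR=12  [RAW R6: wait I1 write@9]
I3: IS=3 RO=4 EX=5 WR=11  [WAR R5: wait I2 read@10]
I4: IS=10 RO=12 EX=18 WR=19  [struct: MUL busy until I1 writes@9; RAW R5: wait I3 write@11]
I5: IS=11 RO=13 EX=15 WR=16  [RAW R0: wait I2 write@12]
I6: IS=13 RO=14 EX=15 WR=16  [WAW R0: wait I2 write@12]
I7: IS=17 RO=18 EX=20 WR=21  [WAW R0: wait I6 write@16]
I8: IS=20 RO=21 EX=27 WR=28  [struct: MUL busy until I4 writes@19]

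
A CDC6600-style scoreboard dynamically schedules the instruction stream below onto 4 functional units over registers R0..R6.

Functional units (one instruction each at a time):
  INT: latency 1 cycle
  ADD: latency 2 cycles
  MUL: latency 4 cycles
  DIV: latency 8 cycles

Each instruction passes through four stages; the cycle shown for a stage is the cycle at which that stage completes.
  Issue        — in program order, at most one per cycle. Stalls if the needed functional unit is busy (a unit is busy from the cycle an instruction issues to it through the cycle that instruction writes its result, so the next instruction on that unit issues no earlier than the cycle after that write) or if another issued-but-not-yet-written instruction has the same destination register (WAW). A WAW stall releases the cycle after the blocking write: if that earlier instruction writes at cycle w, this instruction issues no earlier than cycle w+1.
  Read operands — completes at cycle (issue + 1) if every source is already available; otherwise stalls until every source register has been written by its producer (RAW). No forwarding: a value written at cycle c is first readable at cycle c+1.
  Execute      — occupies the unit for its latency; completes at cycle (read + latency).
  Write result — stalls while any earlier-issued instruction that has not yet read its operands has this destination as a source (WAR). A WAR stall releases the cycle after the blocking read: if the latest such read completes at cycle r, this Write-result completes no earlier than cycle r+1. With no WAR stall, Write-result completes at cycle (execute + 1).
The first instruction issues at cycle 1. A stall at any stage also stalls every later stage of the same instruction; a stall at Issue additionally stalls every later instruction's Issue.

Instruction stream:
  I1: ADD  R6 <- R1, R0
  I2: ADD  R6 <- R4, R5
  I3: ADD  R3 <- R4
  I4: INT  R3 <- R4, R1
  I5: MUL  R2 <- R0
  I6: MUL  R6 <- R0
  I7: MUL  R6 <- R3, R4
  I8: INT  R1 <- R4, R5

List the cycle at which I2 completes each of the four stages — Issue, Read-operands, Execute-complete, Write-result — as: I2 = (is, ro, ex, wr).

I2 = (6, 7, 9, 10)

[1] I1 dispatched to ADD
[2] I1 operands ready
[4] I1 complete
[5] R6←I1
[6] I2 dispatched to ADD
[7] I2 operands ready
[9] I2 complete
[10] R6←I2
[11] I3 dispatched to ADD
[12] I3 operands ready
[14] I3 complete
[15] R3←I3
[16] I4 dispatched to INT
[17] I4 operands ready · I5 dispatched to MUL
[18] I4 complete · I5 operands ready
[19] R3←I4
[22] I5 complete
[23] R2←I5
[24] I6 dispatched to MUL
[25] I6 operands ready
[29] I6 complete
[30] R6←I6
[31] I7 dispatched to MUL
[32] I7 operands ready · I8 dispatched to INT
[33] I8 operands ready
[34] I8 complete
[35] R1←I8
[36] I7 complete
[37] R6←I7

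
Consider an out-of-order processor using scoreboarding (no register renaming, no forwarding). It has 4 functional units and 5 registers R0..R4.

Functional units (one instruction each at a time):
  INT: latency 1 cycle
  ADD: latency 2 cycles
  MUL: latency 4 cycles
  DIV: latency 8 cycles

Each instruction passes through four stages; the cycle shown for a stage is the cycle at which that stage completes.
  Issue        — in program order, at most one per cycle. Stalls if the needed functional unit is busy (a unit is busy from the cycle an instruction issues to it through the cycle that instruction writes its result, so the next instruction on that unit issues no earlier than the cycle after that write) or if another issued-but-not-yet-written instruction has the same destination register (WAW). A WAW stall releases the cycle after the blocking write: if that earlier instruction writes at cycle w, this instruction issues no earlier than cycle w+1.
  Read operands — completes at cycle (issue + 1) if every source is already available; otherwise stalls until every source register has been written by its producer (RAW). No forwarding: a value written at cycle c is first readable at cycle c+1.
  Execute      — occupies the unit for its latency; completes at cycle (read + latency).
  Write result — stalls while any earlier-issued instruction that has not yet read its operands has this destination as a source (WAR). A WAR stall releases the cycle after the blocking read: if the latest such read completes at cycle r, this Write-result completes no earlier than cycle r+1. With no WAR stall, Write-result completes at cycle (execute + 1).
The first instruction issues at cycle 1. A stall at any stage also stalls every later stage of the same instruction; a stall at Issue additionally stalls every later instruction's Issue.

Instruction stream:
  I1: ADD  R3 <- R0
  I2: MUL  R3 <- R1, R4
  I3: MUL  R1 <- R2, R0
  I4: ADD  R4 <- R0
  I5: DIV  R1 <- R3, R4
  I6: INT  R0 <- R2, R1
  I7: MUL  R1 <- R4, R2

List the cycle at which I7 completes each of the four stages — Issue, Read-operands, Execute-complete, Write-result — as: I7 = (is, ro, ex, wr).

1) issue 1, read 2, done 4, write 5
2) issue 6, read 7, done 11, write 12  <WAW R3: wait I1 write@5>
3) issue 13, read 14, done 18, write 19  <struct: MUL busy until I2 writes@12>
4) issue 14, read 15, done 17, write 18
5) issue 20, read 21, done 29, write 30  <WAW R1: wait I3 write@19>
6) issue 21, read 31, done 32, write 33  <RAW R1: wait I5 write@30>
7) issue 31, read 32, done 36, write 37  <WAW R1: wait I5 write@30>

I7 = (31, 32, 36, 37)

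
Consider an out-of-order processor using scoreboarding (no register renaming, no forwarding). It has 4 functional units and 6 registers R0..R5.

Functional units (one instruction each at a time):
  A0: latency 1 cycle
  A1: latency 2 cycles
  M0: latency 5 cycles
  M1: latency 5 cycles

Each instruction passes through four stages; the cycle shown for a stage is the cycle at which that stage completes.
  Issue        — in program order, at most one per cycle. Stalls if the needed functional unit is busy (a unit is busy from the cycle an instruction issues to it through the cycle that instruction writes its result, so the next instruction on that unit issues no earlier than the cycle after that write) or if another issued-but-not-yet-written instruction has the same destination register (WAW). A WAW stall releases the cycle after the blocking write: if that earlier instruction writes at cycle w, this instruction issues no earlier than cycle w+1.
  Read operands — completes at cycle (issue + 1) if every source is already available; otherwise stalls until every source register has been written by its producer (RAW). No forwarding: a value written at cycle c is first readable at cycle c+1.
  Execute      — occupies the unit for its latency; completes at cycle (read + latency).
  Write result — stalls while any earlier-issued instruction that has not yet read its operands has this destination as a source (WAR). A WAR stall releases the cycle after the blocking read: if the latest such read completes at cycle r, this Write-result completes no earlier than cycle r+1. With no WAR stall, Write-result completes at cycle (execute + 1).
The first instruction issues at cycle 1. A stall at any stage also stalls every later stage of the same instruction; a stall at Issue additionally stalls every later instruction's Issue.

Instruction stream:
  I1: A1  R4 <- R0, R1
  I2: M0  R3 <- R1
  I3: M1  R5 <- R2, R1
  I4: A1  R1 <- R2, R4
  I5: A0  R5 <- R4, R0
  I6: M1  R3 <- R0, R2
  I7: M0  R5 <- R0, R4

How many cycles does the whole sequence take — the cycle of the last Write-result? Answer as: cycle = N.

cycle = 22

t=1  I1 issues→A1
t=2  I1 reads · I2 issues→M0
t=3  I2 reads · I3 issues→M1
t=4  I1 exec-done · I3 reads
t=5  I1 writes R4
t=6  I4 issues→A1
t=7  I4 reads
t=8  I2 exec-done
t=9  I2 writes R3 · I3 exec-done · I4 exec-done
t=10  I3 writes R5 · I4 writes R1
t=11  I5 issues→A0
t=12  I5 reads · I6 issues→M1
t=13  I5 exec-done · I6 reads
t=14  I5 writes R5
t=15  I7 issues→M0
t=16  I7 reads
t=18  I6 exec-done
t=19  I6 writes R3
t=21  I7 exec-done
t=22  I7 writes R5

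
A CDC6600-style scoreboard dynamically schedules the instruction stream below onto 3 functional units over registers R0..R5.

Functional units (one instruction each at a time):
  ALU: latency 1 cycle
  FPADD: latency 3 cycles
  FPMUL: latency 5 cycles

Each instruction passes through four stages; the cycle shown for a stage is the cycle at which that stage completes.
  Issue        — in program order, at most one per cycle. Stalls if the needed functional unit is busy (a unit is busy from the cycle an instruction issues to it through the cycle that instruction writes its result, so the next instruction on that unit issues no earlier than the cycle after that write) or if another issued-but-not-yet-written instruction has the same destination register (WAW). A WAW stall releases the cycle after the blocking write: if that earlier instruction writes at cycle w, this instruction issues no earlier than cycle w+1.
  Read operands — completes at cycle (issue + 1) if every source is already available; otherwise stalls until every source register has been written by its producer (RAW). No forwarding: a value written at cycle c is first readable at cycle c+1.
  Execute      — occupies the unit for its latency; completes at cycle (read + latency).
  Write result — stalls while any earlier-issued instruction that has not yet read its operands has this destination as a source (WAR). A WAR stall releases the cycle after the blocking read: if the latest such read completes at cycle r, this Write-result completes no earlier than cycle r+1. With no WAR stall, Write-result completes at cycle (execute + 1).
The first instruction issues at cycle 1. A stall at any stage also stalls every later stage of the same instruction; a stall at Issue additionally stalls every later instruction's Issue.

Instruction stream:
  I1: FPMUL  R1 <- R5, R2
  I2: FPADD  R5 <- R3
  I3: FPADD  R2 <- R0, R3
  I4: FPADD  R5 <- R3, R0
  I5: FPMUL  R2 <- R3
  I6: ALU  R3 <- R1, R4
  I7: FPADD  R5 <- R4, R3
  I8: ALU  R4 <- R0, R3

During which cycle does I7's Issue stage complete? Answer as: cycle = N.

cycle = 20

I1: IS=1 RO=2 EX=7 WR=8
I2: IS=2 RO=3 EX=6 WR=7
I3: IS=8 RO=9 EX=12 WR=13  [struct: FPADD busy until I2 writes@7]
I4: IS=14 RO=15 EX=18 WR=19  [struct: FPADD busy until I3 writes@13]
I5: IS=15 RO=16 EX=21 WR=22
I6: IS=16 RO=17 EX=18 WR=19
I7: IS=20 RO=21 EX=24 WR=25  [struct: FPADD busy until I4 writes@19]
I8: IS=21 RO=22 EX=23 WR=24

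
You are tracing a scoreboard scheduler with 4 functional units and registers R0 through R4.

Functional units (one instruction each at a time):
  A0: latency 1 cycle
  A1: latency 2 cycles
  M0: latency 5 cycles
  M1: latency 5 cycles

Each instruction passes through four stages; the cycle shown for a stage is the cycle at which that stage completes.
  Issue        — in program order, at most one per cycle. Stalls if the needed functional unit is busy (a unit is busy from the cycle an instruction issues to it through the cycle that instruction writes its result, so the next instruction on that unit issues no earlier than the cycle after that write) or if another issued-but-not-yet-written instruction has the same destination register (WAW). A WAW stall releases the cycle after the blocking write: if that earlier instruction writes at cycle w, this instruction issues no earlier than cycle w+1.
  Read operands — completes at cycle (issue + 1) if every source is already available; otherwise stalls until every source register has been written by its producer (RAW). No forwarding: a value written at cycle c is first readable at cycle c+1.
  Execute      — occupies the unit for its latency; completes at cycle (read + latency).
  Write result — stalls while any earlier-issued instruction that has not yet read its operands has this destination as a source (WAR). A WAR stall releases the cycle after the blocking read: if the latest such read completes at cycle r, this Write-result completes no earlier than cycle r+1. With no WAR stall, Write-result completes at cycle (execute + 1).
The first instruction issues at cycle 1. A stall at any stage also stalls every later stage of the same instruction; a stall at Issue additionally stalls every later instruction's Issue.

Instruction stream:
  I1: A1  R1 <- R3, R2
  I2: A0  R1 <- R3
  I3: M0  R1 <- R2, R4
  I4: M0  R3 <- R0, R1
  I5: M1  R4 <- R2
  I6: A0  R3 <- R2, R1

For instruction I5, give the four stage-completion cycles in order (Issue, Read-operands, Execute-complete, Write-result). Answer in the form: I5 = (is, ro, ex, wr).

[I1] 1/2/4/5
[I2] 6/7/8/9  (WAW R1: wait I1 write@5)
[I3] 10/11/16/17  (WAW R1: wait I2 write@9)
[I4] 18/19/24/25  (struct: M0 busy until I3 writes@17)
[I5] 19/20/25/26
[I6] 26/27/28/29  (WAW R3: wait I4 write@25)

I5 = (19, 20, 25, 26)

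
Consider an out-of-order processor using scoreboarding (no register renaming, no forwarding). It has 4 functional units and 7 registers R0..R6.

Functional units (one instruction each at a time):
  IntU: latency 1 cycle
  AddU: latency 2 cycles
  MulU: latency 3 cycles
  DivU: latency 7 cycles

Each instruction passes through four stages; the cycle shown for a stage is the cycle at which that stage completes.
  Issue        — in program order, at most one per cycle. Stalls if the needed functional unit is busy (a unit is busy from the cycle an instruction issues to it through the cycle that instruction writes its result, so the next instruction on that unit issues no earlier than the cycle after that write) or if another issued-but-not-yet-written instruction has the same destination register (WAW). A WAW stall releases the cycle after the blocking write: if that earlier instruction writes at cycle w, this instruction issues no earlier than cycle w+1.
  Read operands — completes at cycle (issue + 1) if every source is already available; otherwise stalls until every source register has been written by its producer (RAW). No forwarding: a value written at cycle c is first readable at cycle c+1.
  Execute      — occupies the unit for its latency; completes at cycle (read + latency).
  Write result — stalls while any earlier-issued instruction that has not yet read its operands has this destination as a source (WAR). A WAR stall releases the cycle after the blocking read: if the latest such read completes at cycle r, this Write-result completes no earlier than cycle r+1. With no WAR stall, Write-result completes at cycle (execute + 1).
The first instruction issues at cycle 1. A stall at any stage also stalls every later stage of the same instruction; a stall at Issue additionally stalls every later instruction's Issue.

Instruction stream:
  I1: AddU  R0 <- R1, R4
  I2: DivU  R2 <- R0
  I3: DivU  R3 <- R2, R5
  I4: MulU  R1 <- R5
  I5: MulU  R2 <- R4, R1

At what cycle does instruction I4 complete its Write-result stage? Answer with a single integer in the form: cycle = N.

1) issue 1, read 2, done 4, write 5
2) issue 2, read 6, done 13, write 14  <RAW R0: wait I1 write@5>
3) issue 15, read 16, done 23, write 24  <struct: DivU busy until I2 writes@14>
4) issue 16, read 17, done 20, write 21
5) issue 22, read 23, done 26, write 27  <struct: MulU busy until I4 writes@21>

cycle = 21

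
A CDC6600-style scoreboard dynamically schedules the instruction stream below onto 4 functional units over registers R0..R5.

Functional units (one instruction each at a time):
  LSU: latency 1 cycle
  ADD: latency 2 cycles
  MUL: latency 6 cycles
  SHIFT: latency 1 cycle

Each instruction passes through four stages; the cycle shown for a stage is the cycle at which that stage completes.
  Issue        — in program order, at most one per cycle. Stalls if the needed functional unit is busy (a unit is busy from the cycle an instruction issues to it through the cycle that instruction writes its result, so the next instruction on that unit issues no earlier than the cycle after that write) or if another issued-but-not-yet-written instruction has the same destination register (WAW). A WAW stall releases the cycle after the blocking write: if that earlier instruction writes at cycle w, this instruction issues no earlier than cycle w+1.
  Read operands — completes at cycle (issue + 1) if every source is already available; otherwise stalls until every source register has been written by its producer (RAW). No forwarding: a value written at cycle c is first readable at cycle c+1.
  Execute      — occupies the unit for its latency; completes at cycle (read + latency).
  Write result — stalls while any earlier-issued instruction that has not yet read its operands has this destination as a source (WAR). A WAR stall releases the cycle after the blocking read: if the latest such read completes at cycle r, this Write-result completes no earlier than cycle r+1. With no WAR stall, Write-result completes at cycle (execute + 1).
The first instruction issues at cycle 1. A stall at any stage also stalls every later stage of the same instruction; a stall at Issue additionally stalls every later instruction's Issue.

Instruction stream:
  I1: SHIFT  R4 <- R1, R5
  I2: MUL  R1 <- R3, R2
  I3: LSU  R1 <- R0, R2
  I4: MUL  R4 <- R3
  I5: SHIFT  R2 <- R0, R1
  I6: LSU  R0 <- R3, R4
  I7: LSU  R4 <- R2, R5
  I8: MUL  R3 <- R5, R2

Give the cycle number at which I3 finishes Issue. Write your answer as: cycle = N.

[I1] 1/2/3/4
[I2] 2/3/9/10
[I3] 11/12/13/14  (WAW R1: wait I2 write@10)
[I4] 12/13/19/20
[I5] 13/15/16/17  (RAW R1: wait I3 write@14)
[I6] 15/21/22/23  (struct: LSU busy until I3 writes@14; RAW R4: wait I4 write@20)
[I7] 24/25/26/27  (struct: LSU busy until I6 writes@23)
[I8] 25/26/32/33

cycle = 11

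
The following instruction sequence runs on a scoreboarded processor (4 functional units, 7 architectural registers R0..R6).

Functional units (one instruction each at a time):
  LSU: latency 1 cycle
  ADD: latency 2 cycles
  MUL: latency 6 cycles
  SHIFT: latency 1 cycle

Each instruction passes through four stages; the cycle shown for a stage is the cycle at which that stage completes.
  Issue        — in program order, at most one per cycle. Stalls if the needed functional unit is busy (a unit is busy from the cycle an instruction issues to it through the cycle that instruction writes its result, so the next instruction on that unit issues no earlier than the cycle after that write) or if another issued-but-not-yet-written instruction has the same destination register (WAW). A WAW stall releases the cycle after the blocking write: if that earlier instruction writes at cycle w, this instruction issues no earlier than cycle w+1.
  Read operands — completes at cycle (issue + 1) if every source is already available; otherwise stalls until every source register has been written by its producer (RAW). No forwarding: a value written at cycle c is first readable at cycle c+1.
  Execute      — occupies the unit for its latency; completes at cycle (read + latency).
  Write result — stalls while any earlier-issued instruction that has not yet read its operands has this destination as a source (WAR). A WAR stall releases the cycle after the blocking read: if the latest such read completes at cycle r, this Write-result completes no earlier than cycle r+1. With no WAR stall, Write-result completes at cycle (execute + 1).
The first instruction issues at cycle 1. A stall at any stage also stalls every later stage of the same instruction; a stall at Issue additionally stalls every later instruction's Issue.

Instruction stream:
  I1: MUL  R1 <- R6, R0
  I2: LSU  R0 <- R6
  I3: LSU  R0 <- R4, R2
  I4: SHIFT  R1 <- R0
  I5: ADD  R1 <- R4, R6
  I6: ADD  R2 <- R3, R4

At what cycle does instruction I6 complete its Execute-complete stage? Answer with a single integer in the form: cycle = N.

  I1 | 1 | 2 | 8 | 9
  I2 | 2 | 3 | 4 | 5
  I3 | 6 | 7 | 8 | 9   struct: LSU busy until I2 writes@5
  I4 | 10 | 11 | 12 | 13   WAW R1: wait I1 write@9
  I5 | 14 | 15 | 17 | 18   WAW R1: wait I4 write@13
  I6 | 19 | 20 | 22 | 23   struct: ADD busy until I5 writes@18

cycle = 22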